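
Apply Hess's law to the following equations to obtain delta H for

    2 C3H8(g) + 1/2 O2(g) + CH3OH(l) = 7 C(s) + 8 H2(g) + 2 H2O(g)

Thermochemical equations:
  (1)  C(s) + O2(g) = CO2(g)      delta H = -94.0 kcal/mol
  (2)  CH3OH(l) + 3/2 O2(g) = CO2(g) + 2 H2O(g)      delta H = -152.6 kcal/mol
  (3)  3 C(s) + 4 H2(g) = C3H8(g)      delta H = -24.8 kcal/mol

(1) reversed: +94.0 kcal/mol
(2) as written: -152.6 kcal/mol
(3) reversed and × 2: (-2)·(-24.8) = +49.6 kcal/mol
Summing the manipulated equations, delta H = (+94.0) + (-152.6) + (+49.6) = -9.0 kcal/mol

delta H = -9.0 kcal/mol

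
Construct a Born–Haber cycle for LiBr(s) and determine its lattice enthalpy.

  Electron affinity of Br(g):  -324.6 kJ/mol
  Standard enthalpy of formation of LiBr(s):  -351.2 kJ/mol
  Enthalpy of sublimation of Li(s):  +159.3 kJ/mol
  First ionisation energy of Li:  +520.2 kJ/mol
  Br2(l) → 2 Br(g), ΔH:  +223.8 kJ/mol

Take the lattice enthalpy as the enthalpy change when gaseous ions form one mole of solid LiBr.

U = -818.0 kJ/mol

ΔHf° = 1·ΔHsub + 1·(ΣIE) + 1/2·D(Br2) + 1·EA + U
-351.2 = 1·(+159.3) + 1·(+520.2) + 1/2·(+223.8) + 1·(-324.6) + U
U = -351.2 − (+466.8) = -818.0 kJ/mol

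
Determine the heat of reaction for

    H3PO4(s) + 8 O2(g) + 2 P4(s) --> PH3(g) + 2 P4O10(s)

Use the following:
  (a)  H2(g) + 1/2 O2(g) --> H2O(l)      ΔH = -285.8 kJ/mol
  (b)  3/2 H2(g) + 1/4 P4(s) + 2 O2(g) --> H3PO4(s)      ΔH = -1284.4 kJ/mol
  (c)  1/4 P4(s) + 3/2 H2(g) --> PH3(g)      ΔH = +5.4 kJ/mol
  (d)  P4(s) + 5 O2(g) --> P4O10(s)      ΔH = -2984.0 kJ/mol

ΔH = -4678.2 kJ/mol

(a): not needed (H2O(l) appears nowhere else).
(b) reversed (reverse to put H3PO4(s) on the reactant side): +1284.4 kJ/mol
(c) as written (PH3(g) already on the product side): +5.4 kJ/mol
(d) × 2 (scale by 2 for the 2 P4O10(s)): (2)·(-2984.0) = -5968.0 kJ/mol
By Hess's law, ΔH = (-1)·(-1284.4) + (1)·(+5.4) + (2)·(-2984.0) = -4678.2 kJ/mol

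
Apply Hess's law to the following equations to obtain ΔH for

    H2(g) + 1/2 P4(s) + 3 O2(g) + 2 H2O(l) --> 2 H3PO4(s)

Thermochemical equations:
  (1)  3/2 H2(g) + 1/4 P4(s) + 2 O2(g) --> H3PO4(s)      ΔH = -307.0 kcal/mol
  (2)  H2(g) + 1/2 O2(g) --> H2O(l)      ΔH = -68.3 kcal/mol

(1) × 2 (×2 to match 2 H3PO4(s) in the target): (2)·(-307.0) = -614.0 kcal/mol
(2) reversed and × 2 (H2O(l) must end up as a reactant; scale by 2 for the 2 H2O(l)): (-2)·(-68.3) = +136.6 kcal/mol
ΔH = (-614.0) + (+136.6) = -477.4 kcal/mol

ΔH = -477.4 kcal/mol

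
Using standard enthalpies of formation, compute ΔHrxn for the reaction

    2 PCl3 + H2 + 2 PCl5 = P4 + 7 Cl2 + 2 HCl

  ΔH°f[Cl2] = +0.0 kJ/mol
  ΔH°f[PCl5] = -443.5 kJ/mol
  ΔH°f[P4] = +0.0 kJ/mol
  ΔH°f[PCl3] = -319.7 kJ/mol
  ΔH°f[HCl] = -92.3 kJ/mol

ΔHrxn = 1341.8 kJ/mol

Products: 1·(+0.0) + 7·(+0.0) + 2·(-92.3) = -184.6
Reactants: 2·(-319.7) + 1·(+0.0) + 2·(-443.5) = -1526.4
ΔHrxn = (-184.6) − (-1526.4) = 1341.8 kJ/mol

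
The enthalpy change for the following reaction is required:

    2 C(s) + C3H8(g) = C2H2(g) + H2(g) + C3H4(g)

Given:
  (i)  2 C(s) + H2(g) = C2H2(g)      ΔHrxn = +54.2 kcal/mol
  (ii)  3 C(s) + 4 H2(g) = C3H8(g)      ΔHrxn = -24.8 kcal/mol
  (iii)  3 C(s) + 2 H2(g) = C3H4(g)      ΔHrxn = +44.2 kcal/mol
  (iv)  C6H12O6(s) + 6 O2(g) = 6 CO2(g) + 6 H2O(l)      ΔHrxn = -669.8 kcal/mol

ΔHrxn = 123.2 kcal/mol

(i) as written: +54.2 kcal/mol
(ii) reversed: +24.8 kcal/mol
(iii) as written: +44.2 kcal/mol
(iv): not needed.
By Hess's law, ΔHrxn = (+54.2) + (+24.8) + (+44.2) = 123.2 kcal/mol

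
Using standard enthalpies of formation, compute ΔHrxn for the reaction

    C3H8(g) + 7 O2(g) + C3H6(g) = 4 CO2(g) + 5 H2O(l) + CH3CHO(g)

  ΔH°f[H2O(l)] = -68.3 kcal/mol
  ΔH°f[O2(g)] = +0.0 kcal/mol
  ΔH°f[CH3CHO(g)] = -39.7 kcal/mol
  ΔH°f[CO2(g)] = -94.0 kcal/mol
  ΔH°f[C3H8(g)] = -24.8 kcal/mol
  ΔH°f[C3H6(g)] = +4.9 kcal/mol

Products: 4·(-94.0) + 5·(-68.3) + 1·(-39.7) = -757.2
Reactants: 1·(-24.8) + 7·(+0.0) + 1·(+4.9) = -19.9
ΔHrxn = (-757.2) − (-19.9) = -737.3 kcal/mol

ΔHrxn = -737.3 kcal/mol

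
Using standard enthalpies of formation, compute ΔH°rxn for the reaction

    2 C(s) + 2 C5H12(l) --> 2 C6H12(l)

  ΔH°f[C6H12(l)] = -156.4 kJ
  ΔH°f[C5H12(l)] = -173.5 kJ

ΔH°rxn = 34.2 kJ

Products: 2·(-156.4) = -312.8
Reactants: 2·(+0.0) + 2·(-173.5) = -347.0
ΔH°rxn = (-312.8) − (-347.0) = 34.2 kJ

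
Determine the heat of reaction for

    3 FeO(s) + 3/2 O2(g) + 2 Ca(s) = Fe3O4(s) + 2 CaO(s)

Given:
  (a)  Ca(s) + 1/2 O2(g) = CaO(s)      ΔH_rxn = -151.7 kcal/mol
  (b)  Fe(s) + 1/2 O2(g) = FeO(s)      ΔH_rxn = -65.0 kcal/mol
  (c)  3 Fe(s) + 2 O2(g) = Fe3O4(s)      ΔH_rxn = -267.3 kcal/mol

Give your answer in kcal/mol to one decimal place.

(a) × 2: (2)·(-151.7) = -303.4 kcal/mol
(b) reversed and × 3: (-3)·(-65.0) = +195.0 kcal/mol
(c) as written: -267.3 kcal/mol
Since enthalpy is a state function, ΔH_rxn = (2)·(-151.7) + (-3)·(-65.0) + (1)·(-267.3) = -375.7 kcal/mol

ΔH_rxn = -375.7 kcal/mol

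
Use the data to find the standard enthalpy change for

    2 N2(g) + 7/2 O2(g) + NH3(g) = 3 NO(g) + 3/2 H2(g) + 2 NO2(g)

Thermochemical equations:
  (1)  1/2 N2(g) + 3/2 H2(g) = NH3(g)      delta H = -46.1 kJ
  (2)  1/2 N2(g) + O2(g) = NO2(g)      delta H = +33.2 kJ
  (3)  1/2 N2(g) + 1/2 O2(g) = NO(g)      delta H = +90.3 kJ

delta H = 383.4 kJ

(1) reversed (NH3(g) must end up as a reactant): +46.1 kJ
(2) × 2 (×2 to match 2 NO2(g) in the target): (2)·(+33.2) = +66.4 kJ
(3) × 3 (scale by 3 for the 3 NO(g)): (3)·(+90.3) = +270.9 kJ
Since enthalpy is a state function, delta H = (-1)·(-46.1) + (2)·(+33.2) + (3)·(+90.3) = 383.4 kJ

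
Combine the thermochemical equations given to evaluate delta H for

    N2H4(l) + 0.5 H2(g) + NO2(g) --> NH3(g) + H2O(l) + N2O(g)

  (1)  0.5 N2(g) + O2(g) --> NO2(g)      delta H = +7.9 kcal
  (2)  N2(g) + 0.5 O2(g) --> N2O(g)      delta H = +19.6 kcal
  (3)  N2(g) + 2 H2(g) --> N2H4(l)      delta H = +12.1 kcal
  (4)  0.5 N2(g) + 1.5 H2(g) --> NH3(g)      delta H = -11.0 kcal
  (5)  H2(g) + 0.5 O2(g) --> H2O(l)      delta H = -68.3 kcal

delta H = -79.7 kcal

(1) reversed: -7.9 kcal
(2) as written: +19.6 kcal
(3) reversed: -12.1 kcal
(4) as written: -11.0 kcal
(5) as written: -68.3 kcal
By Hess's law, delta H = (-7.9) + (+19.6) + (-12.1) + (-11.0) + (-68.3) = -79.7 kcal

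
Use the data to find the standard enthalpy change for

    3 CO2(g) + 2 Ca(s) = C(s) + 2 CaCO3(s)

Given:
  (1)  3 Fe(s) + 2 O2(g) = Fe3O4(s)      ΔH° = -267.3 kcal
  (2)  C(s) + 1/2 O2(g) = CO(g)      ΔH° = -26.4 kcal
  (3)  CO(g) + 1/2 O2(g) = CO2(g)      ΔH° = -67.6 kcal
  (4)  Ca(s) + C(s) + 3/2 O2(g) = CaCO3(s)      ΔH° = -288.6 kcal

(1): not needed.
(2) reversed and × 3: (-3)·(-26.4) = +79.2 kcal
(3) reversed and × 3: (-3)·(-67.6) = +202.8 kcal
(4) × 2: (2)·(-288.6) = -577.2 kcal
ΔH° = (-3)·(-26.4) + (-3)·(-67.6) + (2)·(-288.6) = -295.2 kcal

ΔH° = -295.2 kcal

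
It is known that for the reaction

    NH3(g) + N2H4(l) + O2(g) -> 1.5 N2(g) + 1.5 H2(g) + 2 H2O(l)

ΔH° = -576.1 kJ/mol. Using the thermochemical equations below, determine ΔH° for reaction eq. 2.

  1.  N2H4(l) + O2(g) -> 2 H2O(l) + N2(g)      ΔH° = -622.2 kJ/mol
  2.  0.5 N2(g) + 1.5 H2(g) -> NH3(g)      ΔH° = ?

eq. 1 as written (N2H4(l) already on the reactant side): -622.2 kJ/mol
eq. 2 reversed (NH3(g) must end up as a reactant): contributes −x
-576.1 = (-622.2) − x
x = (-576.1 − (-622.2)) / (-1) = -46.1 kJ/mol

ΔH° = -46.1 kJ/mol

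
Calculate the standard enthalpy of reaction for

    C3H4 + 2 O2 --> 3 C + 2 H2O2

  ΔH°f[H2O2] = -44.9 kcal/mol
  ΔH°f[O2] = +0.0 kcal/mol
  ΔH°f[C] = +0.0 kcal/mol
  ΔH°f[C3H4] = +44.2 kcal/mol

ΔH°rxn = Σ nΔHf°(products) − Σ nΔHf°(reactants).
Products: 3·(+0.0) + 2·(-44.9) = -89.8
Reactants: 1·(+44.2) + 2·(+0.0) = +44.2
ΔH°rxn = (-89.8) − (+44.2) = -134.0 kcal/mol

ΔH°rxn = -134.0 kcal/mol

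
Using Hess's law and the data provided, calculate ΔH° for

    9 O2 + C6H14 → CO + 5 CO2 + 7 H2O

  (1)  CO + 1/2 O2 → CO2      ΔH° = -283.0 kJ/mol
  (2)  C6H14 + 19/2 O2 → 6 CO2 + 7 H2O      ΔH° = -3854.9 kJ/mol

(1) reversed: +283.0 kJ/mol
(2) as written: -3854.9 kJ/mol
ΔH° = (+283.0) + (-3854.9) = -3571.9 kJ/mol

ΔH° = -3571.9 kJ/mol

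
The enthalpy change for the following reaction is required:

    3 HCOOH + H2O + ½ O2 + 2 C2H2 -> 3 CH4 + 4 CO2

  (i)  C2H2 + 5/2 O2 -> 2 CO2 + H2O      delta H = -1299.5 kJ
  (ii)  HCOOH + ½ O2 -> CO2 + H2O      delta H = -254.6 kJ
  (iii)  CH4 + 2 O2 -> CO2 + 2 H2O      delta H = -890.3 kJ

(i) × 2: (2)·(-1299.5) = -2599.0 kJ
(ii) × 3: (3)·(-254.6) = -763.8 kJ
(iii) reversed and × 3: (-3)·(-890.3) = +2670.9 kJ
delta H = (2)·(-1299.5) + (3)·(-254.6) + (-3)·(-890.3) = -691.9 kJ

delta H = -691.9 kJ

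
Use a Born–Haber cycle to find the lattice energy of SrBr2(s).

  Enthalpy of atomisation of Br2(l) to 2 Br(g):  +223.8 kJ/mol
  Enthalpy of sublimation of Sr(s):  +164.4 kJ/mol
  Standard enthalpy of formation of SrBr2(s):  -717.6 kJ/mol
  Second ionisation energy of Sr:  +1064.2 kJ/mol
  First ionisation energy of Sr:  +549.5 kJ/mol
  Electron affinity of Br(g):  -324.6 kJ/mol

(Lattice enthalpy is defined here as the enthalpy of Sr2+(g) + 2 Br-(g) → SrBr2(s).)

ΔHf° = 1·ΔHsub + 1·(ΣIE) + 1·D(Br2) + 2·EA + U
-717.6 = 1·(+164.4) + 1·(+1613.7) + 1·(+223.8) + 2·(-324.6) + U
U = -717.6 − (+1352.7) = -2070.3 kJ/mol

U = -2070.3 kJ/mol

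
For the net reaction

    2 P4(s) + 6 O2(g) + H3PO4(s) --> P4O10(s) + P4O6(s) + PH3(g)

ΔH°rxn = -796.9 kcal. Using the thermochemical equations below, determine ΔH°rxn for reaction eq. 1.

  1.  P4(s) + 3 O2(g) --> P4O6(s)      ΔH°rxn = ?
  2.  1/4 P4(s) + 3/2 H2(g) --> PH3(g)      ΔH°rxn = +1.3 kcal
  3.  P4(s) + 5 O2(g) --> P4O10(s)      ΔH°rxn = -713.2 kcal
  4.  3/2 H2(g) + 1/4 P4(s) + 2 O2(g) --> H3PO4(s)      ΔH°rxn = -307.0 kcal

eq. 1 as written (P4O6(s) already on the product side): contributes x
eq. 2 as written (PH3(g) already on the product side): +1.3 kcal
eq. 3 as written (P4O10(s) already on the product side): -713.2 kcal
eq. 4 reversed (reverse to put H3PO4(s) on the reactant side): +307.0 kcal
-796.9 = (+1.3) + (-713.2) + (+307.0) + x
x = (-796.9 − (-404.9)) / (1) = -392.0 kcal

ΔH°rxn = -392.0 kcal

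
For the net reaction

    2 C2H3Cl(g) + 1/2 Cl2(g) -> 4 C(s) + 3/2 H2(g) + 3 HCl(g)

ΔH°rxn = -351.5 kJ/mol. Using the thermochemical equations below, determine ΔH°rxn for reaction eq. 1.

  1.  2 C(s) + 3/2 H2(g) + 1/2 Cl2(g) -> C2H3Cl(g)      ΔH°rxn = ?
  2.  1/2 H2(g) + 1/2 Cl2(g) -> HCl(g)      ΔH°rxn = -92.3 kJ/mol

ΔH°rxn = 37.3 kJ/mol

eq. 1 reversed and × 2: contributes −2·x
eq. 2 × 3: (3)·(-92.3) = -276.9 kJ/mol
-351.5 = (-276.9) − 2·x
x = (-351.5 − (-276.9)) / (-2) = 37.3 kJ/mol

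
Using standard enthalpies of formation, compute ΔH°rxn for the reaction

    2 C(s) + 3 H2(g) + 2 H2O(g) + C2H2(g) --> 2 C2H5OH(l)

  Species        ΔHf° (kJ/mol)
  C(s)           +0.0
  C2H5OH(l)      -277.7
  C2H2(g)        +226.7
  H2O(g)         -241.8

ΔH°rxn = -298.5 kJ/mol

Products: 2·(-277.7) = -555.4
Reactants: 2·(+0.0) + 3·(+0.0) + 2·(-241.8) + 1·(+226.7) = -256.9
ΔH°rxn = (-555.4) − (-256.9) = -298.5 kJ/mol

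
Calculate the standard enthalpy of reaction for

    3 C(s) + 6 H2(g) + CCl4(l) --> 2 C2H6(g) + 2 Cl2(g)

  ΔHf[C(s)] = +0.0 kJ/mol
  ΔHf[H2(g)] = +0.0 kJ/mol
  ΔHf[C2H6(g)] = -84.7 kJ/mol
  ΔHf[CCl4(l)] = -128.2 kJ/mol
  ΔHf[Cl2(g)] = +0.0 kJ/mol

Products: 2·(-84.7) + 2·(+0.0) = -169.4
Reactants: 3·(+0.0) + 6·(+0.0) + 1·(-128.2) = -128.2
ΔH_rxn = (-169.4) − (-128.2) = -41.2 kJ/mol

ΔH_rxn = -41.2 kJ/mol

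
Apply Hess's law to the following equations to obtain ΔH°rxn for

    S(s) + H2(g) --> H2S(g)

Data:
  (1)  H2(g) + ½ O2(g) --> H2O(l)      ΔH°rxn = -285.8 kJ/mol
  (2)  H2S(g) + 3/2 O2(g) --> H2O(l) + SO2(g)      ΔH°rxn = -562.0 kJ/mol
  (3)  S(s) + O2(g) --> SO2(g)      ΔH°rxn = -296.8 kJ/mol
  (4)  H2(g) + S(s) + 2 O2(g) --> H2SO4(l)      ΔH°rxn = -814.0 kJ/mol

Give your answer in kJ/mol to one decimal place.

ΔH°rxn = -20.6 kJ/mol

(1) as written: -285.8 kJ/mol
(2) reversed (reverse to put H2S(g) on the product side): +562.0 kJ/mol
(3) as written: -296.8 kJ/mol
(4): not needed (H2SO4(l) appears nowhere else).
By Hess's law, ΔH°rxn = (-285.8) + (+562.0) + (-296.8) = -20.6 kJ/mol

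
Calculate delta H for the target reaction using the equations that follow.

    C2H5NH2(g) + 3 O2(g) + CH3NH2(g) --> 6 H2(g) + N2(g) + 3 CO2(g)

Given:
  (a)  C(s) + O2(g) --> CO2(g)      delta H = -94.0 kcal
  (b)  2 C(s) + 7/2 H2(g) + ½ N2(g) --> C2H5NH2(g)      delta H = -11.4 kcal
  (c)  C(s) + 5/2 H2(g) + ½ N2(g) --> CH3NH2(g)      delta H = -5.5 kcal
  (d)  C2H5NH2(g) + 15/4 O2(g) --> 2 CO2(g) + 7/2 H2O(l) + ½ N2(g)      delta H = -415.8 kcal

(a) × 3: (3)·(-94.0) = -282.0 kcal
(b) reversed: +11.4 kcal
(c) reversed: +5.5 kcal
(d): not needed.
Since enthalpy is a state function, delta H = (-282.0) + (+11.4) + (+5.5) = -265.1 kcal

delta H = -265.1 kcal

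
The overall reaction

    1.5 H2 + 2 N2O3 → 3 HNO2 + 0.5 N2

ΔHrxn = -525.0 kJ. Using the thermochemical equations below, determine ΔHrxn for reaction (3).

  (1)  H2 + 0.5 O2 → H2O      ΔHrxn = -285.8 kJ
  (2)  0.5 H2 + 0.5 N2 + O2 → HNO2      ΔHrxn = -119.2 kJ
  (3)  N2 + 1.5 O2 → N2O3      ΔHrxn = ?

(1): not needed (H2O appears nowhere else).
(2) × 3 (scale by 3 for the 3 HNO2): (3)·(-119.2) = -357.6 kJ
(3) reversed and × 2 (reverse to put N2O3 on the reactant side; scale by 2 for the 2 N2O3): contributes −2·x
-525.0 = (-357.6) − 2·x
x = (-525.0 − (-357.6)) / (-2) = 83.7 kJ

ΔHrxn = 83.7 kJ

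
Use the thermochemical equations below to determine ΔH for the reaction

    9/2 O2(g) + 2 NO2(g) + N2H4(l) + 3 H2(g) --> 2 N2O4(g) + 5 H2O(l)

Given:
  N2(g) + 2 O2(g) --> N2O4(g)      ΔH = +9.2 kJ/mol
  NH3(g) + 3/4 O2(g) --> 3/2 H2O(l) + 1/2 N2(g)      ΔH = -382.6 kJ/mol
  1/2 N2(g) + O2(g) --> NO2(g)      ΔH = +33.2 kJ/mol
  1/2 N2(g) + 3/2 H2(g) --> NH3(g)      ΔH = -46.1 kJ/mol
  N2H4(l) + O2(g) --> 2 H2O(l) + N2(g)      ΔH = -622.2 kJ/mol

ΔH = -1527.6 kJ/mol

equation 1 × 2 (×2 to match 2 N2O4(g) in the target): (2)·(+9.2) = +18.4 kJ/mol
equation 2 × 2: (2)·(-382.6) = -765.2 kJ/mol
equation 3 reversed and × 2 (reverse to put NO2(g) on the reactant side; ×2 to match 2 NO2(g) in the target): (-2)·(+33.2) = -66.4 kJ/mol
equation 4 × 2 (scale by 2 for the 3 H2(g)): (2)·(-46.1) = -92.2 kJ/mol
equation 5 as written (N2H4(l) already on the reactant side): -622.2 kJ/mol
ΔH = (+18.4) + (-765.2) + (-66.4) + (-92.2) + (-622.2) = -1527.6 kJ/mol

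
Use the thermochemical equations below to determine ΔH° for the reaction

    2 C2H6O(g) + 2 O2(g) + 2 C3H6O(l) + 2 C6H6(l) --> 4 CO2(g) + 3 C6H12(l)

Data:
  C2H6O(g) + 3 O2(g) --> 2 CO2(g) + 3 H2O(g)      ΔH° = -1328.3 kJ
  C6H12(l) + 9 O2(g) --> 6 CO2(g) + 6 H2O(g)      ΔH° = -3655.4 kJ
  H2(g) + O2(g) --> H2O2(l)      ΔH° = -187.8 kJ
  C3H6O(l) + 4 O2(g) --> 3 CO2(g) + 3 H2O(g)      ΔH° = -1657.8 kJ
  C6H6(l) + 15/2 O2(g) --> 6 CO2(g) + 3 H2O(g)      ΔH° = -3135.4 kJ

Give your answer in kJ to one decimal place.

ΔH° = -1276.8 kJ

equation 1 × 2 (scale by 2 for the 2 C2H6O(g)): (2)·(-1328.3) = -2656.6 kJ
equation 2 reversed and × 3 (C6H12(l) must end up as a product; scale by 3 for the 3 C6H12(l)): (-3)·(-3655.4) = +10966.2 kJ
equation 3: not needed (H2O2(l) appears nowhere else).
equation 4 × 2 (scale by 2 for the 2 C3H6O(l)): (2)·(-1657.8) = -3315.6 kJ
equation 5 × 2 (scale by 2 for the 2 C6H6(l)): (2)·(-3135.4) = -6270.8 kJ
ΔH° = (2)·(-1328.3) + (-3)·(-3655.4) + (2)·(-1657.8) + (2)·(-3135.4) = -1276.8 kJ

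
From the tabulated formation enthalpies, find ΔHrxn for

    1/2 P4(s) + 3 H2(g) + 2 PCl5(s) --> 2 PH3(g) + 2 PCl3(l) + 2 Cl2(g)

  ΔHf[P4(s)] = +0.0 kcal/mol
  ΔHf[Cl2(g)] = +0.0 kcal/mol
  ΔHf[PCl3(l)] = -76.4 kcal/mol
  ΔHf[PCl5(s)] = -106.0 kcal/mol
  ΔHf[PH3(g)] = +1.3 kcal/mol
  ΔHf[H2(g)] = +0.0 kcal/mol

Products: 2·(+1.3) + 2·(-76.4) + 2·(+0.0) = -150.2
Reactants: 1/2·(+0.0) + 3·(+0.0) + 2·(-106.0) = -212.0
ΔHrxn = (-150.2) − (-212.0) = 61.8 kcal/mol

ΔHrxn = 61.8 kcal/mol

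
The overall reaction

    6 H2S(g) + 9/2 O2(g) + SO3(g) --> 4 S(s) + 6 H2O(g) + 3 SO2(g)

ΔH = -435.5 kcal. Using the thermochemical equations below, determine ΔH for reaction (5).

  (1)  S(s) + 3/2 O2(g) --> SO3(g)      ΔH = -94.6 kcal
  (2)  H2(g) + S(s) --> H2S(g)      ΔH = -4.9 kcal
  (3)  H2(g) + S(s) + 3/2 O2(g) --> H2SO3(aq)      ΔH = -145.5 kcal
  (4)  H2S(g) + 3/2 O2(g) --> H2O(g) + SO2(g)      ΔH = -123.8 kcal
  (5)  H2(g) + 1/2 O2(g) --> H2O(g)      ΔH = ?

(1) reversed (reverse to put SO3(g) on the reactant side): +94.6 kcal
(2) reversed and × 3: (-3)·(-4.9) = +14.7 kcal
(3): not needed (H2SO3(aq) appears nowhere else).
(4) × 3 (scale by 3 for the 3 SO2(g)): (3)·(-123.8) = -371.4 kcal
(5) × 3: contributes 3·x
-435.5 = (+94.6) + (+14.7) + (-371.4) + 3·x
x = (-435.5 − (-262.1)) / (3) = -57.8 kcal

ΔH = -57.8 kcal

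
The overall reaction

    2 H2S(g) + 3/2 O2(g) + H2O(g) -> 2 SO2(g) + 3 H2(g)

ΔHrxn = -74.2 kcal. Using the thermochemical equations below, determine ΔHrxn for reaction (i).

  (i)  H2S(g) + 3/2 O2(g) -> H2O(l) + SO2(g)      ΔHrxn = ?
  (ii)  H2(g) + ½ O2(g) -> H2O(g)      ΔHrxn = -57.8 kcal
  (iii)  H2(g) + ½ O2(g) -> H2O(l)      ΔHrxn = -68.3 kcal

(i) × 2 (scale by 2 for the 2 H2S(g)): contributes 2·x
(ii) reversed (H2O(g) must end up as a reactant): +57.8 kcal
(iii) reversed and × 2: (-2)·(-68.3) = +136.6 kcal
-74.2 = (+57.8) + (+136.6) + 2·x
x = (-74.2 − (+194.4)) / (2) = -134.3 kcal

ΔHrxn = -134.3 kcal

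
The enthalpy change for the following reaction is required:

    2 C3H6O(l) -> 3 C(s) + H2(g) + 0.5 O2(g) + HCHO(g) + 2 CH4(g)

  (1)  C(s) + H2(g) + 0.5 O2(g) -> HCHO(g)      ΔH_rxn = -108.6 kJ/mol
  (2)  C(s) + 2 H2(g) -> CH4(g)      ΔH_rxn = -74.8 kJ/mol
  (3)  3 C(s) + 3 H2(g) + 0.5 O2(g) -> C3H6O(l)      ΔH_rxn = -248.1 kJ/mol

(1) as written: -108.6 kJ/mol
(2) × 2: (2)·(-74.8) = -149.6 kJ/mol
(3) reversed and × 2: (-2)·(-248.1) = +496.2 kJ/mol
ΔH_rxn = (1)·(-108.6) + (2)·(-74.8) + (-2)·(-248.1) = 238.0 kJ/mol

ΔH_rxn = 238.0 kJ/mol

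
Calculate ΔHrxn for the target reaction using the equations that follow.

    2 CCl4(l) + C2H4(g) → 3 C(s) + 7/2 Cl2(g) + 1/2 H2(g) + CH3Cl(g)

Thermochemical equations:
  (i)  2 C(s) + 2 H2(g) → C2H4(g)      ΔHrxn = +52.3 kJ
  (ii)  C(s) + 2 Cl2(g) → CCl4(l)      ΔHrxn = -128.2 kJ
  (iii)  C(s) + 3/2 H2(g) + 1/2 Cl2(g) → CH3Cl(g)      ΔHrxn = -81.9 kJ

(i) reversed (reverse to put C2H4(g) on the reactant side): -52.3 kJ
(ii) reversed and × 2 (CCl4(l) must end up as a reactant; ×2 to match 2 CCl4(l) in the target): (-2)·(-128.2) = +256.4 kJ
(iii) as written (CH3Cl(g) already on the product side): -81.9 kJ
By Hess's law, ΔHrxn = (-52.3) + (+256.4) + (-81.9) = 122.2 kJ

ΔHrxn = 122.2 kJ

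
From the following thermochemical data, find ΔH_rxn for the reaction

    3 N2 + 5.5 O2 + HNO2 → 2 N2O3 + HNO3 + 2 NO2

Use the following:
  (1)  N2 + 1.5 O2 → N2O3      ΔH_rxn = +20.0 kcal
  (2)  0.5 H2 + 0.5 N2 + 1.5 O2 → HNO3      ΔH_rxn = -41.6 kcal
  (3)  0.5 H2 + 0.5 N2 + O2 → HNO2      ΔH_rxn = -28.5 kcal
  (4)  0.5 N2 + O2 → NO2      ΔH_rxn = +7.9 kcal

(1) × 2 (scale by 2 for the 2 N2O3): (2)·(+20.0) = +40.0 kcal
(2) as written (HNO3 already on the product side): -41.6 kcal
(3) reversed (HNO2 must end up as a reactant): +28.5 kcal
(4) × 2 (×2 to match 2 NO2 in the target): (2)·(+7.9) = +15.8 kcal
ΔH_rxn = (2)·(+20.0) + (1)·(-41.6) + (-1)·(-28.5) + (2)·(+7.9) = 42.7 kcal

ΔH_rxn = 42.7 kcal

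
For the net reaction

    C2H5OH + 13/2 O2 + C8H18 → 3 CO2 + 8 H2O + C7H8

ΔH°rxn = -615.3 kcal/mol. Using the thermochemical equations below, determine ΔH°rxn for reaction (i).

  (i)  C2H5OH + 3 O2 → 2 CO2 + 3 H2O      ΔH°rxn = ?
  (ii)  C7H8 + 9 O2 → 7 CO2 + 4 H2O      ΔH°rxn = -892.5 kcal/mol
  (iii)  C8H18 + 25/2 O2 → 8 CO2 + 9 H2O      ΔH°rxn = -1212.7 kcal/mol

(i) as written (C2H5OH already on the reactant side): contributes x
(ii) reversed (reverse to put C7H8 on the product side): +892.5 kcal/mol
(iii) as written (C8H18 already on the reactant side): -1212.7 kcal/mol
-615.3 = (+892.5) + (-1212.7) + x
x = (-615.3 − (-320.2)) / (1) = -295.1 kcal/mol

ΔH°rxn = -295.1 kcal/mol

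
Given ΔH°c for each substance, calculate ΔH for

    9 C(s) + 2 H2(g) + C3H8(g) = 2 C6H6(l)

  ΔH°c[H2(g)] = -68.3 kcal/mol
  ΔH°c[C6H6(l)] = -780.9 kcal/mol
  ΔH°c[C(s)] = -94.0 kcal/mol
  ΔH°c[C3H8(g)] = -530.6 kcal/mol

With combustion enthalpies, reactants minus products:
= [9·(-94.0) + 2·(-68.3) + 1·(-530.6)] − [2·(-780.9)]
= 48.6 kcal/mol

ΔH = 48.6 kcal/mol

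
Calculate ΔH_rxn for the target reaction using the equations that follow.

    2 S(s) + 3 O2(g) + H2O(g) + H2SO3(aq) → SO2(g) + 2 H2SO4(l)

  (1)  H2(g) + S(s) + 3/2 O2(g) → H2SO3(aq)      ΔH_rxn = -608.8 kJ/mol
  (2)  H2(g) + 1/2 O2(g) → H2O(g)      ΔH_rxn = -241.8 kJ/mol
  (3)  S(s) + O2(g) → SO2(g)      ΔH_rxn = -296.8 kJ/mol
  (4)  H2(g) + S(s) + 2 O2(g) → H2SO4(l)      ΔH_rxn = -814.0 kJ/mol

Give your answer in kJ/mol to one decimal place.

ΔH_rxn = -1074.2 kJ/mol

(1) reversed: +608.8 kJ/mol
(2) reversed: +241.8 kJ/mol
(3) as written: -296.8 kJ/mol
(4) × 2: (2)·(-814.0) = -1628.0 kJ/mol
By Hess's law, ΔH_rxn = (+608.8) + (+241.8) + (-296.8) + (-1628.0) = -1074.2 kJ/mol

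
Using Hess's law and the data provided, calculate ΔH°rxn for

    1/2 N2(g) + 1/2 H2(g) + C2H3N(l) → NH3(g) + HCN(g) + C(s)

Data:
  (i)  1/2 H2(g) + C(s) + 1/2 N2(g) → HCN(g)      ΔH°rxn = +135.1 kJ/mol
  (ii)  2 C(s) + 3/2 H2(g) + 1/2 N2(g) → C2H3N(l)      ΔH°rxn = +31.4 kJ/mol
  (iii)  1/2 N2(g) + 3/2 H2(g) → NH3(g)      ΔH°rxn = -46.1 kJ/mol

(i) as written: +135.1 kJ/mol
(ii) reversed: -31.4 kJ/mol
(iii) as written: -46.1 kJ/mol
ΔH°rxn = (+135.1) + (-31.4) + (-46.1) = 57.6 kJ/mol

ΔH°rxn = 57.6 kJ/mol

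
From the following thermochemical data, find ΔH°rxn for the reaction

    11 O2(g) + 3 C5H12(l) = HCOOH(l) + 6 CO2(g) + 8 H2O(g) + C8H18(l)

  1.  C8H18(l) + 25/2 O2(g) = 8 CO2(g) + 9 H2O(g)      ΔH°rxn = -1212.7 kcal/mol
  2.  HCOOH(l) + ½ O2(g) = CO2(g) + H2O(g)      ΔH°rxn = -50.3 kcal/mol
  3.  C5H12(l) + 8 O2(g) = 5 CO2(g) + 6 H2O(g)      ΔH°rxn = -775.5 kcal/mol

eq. 1 reversed (reverse to put C8H18(l) on the product side): +1212.7 kcal/mol
eq. 2 reversed (HCOOH(l) must end up as a product): +50.3 kcal/mol
eq. 3 × 3 (scale by 3 for the 3 C5H12(l)): (3)·(-775.5) = -2326.5 kcal/mol
Summing the manipulated equations, ΔH°rxn = (+1212.7) + (+50.3) + (-2326.5) = -1063.5 kcal/mol

ΔH°rxn = -1063.5 kcal/mol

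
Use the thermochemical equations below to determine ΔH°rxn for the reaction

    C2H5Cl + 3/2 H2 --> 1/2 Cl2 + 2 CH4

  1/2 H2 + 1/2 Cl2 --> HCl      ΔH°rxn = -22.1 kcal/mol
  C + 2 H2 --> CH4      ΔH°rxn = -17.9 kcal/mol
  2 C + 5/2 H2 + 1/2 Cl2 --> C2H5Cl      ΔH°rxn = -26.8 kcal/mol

ΔH°rxn = -9.0 kcal/mol

equation 1: not needed (HCl appears nowhere else).
equation 2 × 2 (scale by 2 for the 2 CH4): (2)·(-17.9) = -35.8 kcal/mol
equation 3 reversed (reverse to put C2H5Cl on the reactant side): +26.8 kcal/mol
Summing the manipulated equations, ΔH°rxn = (-35.8) + (+26.8) = -9.0 kcal/mol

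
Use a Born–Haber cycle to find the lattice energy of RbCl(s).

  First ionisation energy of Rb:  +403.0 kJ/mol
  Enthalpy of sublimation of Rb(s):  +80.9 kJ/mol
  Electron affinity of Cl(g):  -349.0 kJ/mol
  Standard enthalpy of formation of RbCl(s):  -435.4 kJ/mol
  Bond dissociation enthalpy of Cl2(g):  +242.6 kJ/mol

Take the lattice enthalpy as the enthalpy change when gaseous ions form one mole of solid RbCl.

U = -691.6 kJ/mol

ΔHf° = 1·ΔHsub + 1·(ΣIE) + 1/2·D(Cl2) + 1·EA + U
-435.4 = 1·(+80.9) + 1·(+403.0) + 1/2·(+242.6) + 1·(-349.0) + U
U = -435.4 − (+256.2) = -691.6 kJ/mol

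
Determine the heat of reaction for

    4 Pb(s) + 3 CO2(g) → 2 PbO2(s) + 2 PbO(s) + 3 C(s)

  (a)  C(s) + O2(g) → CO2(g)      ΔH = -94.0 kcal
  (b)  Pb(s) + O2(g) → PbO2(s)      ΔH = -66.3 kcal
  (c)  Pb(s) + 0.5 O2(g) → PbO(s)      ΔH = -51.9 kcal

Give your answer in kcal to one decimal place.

(a) reversed and × 3 (CO2(g) must end up as a reactant; scale by 3 for the 3 CO2(g)): (-3)·(-94.0) = +282.0 kcal
(b) × 2 (scale by 2 for the 2 PbO2(s)): (2)·(-66.3) = -132.6 kcal
(c) × 2 (scale by 2 for the 2 PbO(s)): (2)·(-51.9) = -103.8 kcal
ΔH = (+282.0) + (-132.6) + (-103.8) = 45.6 kcal

ΔH = 45.6 kcal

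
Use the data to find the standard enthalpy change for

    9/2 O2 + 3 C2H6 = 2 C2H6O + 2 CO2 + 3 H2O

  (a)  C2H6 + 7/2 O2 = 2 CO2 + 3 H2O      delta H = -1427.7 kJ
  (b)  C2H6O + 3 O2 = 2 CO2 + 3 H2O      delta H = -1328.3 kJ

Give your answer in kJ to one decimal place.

delta H = -1626.5 kJ

(a) × 3: (3)·(-1427.7) = -4283.1 kJ
(b) reversed and × 2: (-2)·(-1328.3) = +2656.6 kJ
Since enthalpy is a state function, delta H = (-4283.1) + (+2656.6) = -1626.5 kJ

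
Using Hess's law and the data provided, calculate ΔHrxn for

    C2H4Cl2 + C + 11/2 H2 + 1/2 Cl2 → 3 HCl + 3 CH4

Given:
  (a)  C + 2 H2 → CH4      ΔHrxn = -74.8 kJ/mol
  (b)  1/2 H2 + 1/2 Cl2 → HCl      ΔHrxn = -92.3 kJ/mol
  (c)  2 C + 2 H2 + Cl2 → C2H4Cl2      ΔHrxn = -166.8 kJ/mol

(a) × 3: (3)·(-74.8) = -224.4 kJ/mol
(b) × 3: (3)·(-92.3) = -276.9 kJ/mol
(c) reversed: +166.8 kJ/mol
Combining the equations, ΔHrxn = (-224.4) + (-276.9) + (+166.8) = -334.5 kJ/mol

ΔHrxn = -334.5 kJ/mol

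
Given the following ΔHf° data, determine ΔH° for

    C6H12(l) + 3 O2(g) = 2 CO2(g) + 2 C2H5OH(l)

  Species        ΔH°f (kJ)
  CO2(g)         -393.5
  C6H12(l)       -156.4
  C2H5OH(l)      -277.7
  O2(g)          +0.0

ΔH° = -1186.0 kJ

ΔH°rxn = Σ nΔHf°(products) − Σ nΔHf°(reactants).
Products: 2·(-393.5) + 2·(-277.7) = -1342.4
Reactants: 1·(-156.4) + 3·(+0.0) = -156.4
ΔH° = (-1342.4) − (-156.4) = -1186.0 kJ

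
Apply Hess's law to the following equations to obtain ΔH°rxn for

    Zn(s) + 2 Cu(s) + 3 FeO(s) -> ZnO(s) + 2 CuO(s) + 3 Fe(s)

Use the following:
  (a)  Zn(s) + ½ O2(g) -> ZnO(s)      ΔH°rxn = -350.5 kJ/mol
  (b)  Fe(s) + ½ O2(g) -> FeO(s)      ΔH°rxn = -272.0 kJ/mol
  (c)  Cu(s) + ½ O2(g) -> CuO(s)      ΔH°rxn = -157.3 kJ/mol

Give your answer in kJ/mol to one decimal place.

(a) as written: -350.5 kJ/mol
(b) reversed and × 3: (-3)·(-272.0) = +816.0 kJ/mol
(c) × 2: (2)·(-157.3) = -314.6 kJ/mol
Since enthalpy is a state function, ΔH°rxn = (1)·(-350.5) + (-3)·(-272.0) + (2)·(-157.3) = 150.9 kJ/mol

ΔH°rxn = 150.9 kJ/mol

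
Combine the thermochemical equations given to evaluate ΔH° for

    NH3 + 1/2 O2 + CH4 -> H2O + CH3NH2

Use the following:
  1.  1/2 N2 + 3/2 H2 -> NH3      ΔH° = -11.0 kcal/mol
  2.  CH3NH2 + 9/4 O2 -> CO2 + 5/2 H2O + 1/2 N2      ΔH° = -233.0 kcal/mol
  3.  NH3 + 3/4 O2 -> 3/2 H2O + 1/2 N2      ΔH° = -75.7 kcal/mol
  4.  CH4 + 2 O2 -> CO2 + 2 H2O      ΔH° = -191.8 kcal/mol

ΔH° = -34.5 kcal/mol

eq. 1: not needed (H2 appears nowhere else).
eq. 2 reversed (CH3NH2 must end up as a product): +233.0 kcal/mol
eq. 3 as written: -75.7 kcal/mol
eq. 4 as written (CH4 already on the reactant side): -191.8 kcal/mol
ΔH° = (-1)·(-233.0) + (1)·(-75.7) + (1)·(-191.8) = -34.5 kcal/mol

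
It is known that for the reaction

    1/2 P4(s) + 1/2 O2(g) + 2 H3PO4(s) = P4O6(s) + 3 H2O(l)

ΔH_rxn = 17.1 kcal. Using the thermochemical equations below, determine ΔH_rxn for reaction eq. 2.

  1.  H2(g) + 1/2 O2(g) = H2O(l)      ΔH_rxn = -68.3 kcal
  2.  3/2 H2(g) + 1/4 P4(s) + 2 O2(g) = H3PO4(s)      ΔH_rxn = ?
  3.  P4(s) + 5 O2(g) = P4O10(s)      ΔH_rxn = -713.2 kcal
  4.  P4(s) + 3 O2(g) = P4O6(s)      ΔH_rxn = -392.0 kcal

eq. 1 × 3: (3)·(-68.3) = -204.9 kcal
eq. 2 reversed and × 2: contributes −2·x
eq. 3: not needed.
eq. 4 as written: -392.0 kcal
+17.1 = (-204.9) + (-392.0) − 2·x
x = (+17.1 − (-596.9)) / (-2) = -307.0 kcal

ΔH_rxn = -307.0 kcal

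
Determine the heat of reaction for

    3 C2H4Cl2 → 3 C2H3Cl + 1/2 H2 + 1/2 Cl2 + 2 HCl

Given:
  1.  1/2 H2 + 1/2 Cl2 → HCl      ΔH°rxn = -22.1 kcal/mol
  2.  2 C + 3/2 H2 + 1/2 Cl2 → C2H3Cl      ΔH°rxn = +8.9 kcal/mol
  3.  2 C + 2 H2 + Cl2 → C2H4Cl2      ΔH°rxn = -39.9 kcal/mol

eq. 1 × 2 (×2 to match 2 HCl in the target): (2)·(-22.1) = -44.2 kcal/mol
eq. 2 × 3 (×3 to match 3 C2H3Cl in the target): (3)·(+8.9) = +26.7 kcal/mol
eq. 3 reversed and × 3 (reverse to put C2H4Cl2 on the reactant side; ×3 to match 3 C2H4Cl2 in the target): (-3)·(-39.9) = +119.7 kcal/mol
Combining the equations, ΔH°rxn = (-44.2) + (+26.7) + (+119.7) = 102.2 kcal/mol

ΔH°rxn = 102.2 kcal/mol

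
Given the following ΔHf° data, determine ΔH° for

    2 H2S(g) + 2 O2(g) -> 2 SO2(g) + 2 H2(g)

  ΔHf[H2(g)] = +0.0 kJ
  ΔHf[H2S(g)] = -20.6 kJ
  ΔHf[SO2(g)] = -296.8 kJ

ΔH°rxn = Σ nΔHf°(products) − Σ nΔHf°(reactants).
Products: 2·(-296.8) + 2·(+0.0) = -593.6
Reactants: 2·(-20.6) + 2·(+0.0) = -41.2
ΔH° = (-593.6) − (-41.2) = -552.4 kJ

ΔH° = -552.4 kJ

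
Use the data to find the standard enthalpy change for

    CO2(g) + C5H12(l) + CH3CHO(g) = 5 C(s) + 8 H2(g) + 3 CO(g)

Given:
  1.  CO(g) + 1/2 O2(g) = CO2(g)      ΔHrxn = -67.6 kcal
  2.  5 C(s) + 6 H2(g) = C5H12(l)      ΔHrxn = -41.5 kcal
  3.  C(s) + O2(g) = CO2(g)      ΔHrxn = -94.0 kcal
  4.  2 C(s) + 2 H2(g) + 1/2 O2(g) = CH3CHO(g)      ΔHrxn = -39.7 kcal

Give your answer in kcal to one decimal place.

eq. 1 reversed and × 3 (reverse to put CO(g) on the product side; ×3 to match 3 CO(g) in the target): (-3)·(-67.6) = +202.8 kcal
eq. 2 reversed (reverse to put C5H12(l) on the reactant side): +41.5 kcal
eq. 3 × 2: (2)·(-94.0) = -188.0 kcal
eq. 4 reversed (CH3CHO(g) must end up as a reactant): +39.7 kcal
ΔHrxn = (+202.8) + (+41.5) + (-188.0) + (+39.7) = 96.0 kcal

ΔHrxn = 96.0 kcal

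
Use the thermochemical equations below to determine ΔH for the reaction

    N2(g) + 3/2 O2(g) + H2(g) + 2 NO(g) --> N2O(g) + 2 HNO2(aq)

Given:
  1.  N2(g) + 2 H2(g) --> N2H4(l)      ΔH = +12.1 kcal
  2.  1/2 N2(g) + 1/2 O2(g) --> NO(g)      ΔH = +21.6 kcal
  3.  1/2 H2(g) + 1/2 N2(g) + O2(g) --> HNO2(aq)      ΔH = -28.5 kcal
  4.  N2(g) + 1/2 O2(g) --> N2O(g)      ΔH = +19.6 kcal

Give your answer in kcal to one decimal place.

ΔH = -80.6 kcal

eq. 1: not needed.
eq. 2 reversed and × 2: (-2)·(+21.6) = -43.2 kcal
eq. 3 × 2: (2)·(-28.5) = -57.0 kcal
eq. 4 as written: +19.6 kcal
Combining the equations, ΔH = (-2)·(+21.6) + (2)·(-28.5) + (1)·(+19.6) = -80.6 kcal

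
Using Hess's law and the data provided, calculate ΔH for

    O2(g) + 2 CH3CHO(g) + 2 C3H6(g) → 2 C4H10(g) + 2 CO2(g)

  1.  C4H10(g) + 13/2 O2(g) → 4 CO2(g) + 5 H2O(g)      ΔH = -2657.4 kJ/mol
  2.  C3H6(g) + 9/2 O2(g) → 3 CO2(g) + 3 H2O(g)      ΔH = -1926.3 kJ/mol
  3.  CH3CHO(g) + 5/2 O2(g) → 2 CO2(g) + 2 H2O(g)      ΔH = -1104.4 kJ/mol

ΔH = -746.6 kJ/mol

eq. 1 reversed and × 2 (reverse to put C4H10(g) on the product side; scale by 2 for the 2 C4H10(g)): (-2)·(-2657.4) = +5314.8 kJ/mol
eq. 2 × 2 (×2 to match 2 C3H6(g) in the target): (2)·(-1926.3) = -3852.6 kJ/mol
eq. 3 × 2 (×2 to match 2 CH3CHO(g) in the target): (2)·(-1104.4) = -2208.8 kJ/mol
ΔH = (-2)·(-2657.4) + (2)·(-1926.3) + (2)·(-1104.4) = -746.6 kJ/mol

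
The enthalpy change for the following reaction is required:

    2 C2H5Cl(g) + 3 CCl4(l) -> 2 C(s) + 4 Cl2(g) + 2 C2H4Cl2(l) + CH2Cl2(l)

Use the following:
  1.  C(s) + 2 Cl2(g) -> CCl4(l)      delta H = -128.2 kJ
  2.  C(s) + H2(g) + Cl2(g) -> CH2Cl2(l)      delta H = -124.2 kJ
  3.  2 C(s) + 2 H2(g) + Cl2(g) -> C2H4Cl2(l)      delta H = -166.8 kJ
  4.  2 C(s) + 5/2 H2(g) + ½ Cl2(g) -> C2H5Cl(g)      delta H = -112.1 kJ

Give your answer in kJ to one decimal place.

delta H = 151.0 kJ

eq. 1 reversed and × 3 (CCl4(l) must end up as a reactant; ×3 to match 3 CCl4(l) in the target): (-3)·(-128.2) = +384.6 kJ
eq. 2 as written (CH2Cl2(l) already on the product side): -124.2 kJ
eq. 3 × 2 (scale by 2 for the 2 C2H4Cl2(l)): (2)·(-166.8) = -333.6 kJ
eq. 4 reversed and × 2 (C2H5Cl(g) must end up as a reactant; scale by 2 for the 2 C2H5Cl(g)): (-2)·(-112.1) = +224.2 kJ
delta H = (+384.6) + (-124.2) + (-333.6) + (+224.2) = 151.0 kJ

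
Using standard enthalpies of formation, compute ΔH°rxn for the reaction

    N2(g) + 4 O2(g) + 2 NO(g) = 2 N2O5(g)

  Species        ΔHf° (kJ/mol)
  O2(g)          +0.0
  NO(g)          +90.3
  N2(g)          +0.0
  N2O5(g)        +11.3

ΔH°rxn = Σ nΔHf°(products) − Σ nΔHf°(reactants).
Products: 2·(+11.3) = +22.6
Reactants: 1·(+0.0) + 4·(+0.0) + 2·(+90.3) = +180.6
ΔH°rxn = (+22.6) − (+180.6) = -158.0 kJ/mol

ΔH°rxn = -158.0 kJ/mol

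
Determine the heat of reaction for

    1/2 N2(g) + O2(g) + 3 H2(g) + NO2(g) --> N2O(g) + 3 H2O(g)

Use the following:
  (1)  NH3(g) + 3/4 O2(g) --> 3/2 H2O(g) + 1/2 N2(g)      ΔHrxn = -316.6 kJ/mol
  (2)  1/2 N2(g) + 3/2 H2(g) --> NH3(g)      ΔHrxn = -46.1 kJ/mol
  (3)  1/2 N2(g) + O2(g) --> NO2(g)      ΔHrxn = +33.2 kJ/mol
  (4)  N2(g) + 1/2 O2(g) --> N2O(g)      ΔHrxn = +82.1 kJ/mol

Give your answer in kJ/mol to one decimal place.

ΔHrxn = -676.5 kJ/mol

(1) × 2: (2)·(-316.6) = -633.2 kJ/mol
(2) × 2: (2)·(-46.1) = -92.2 kJ/mol
(3) reversed: -33.2 kJ/mol
(4) as written: +82.1 kJ/mol
By Hess's law, ΔHrxn = (2)·(-316.6) + (2)·(-46.1) + (-1)·(+33.2) + (1)·(+82.1) = -676.5 kJ/mol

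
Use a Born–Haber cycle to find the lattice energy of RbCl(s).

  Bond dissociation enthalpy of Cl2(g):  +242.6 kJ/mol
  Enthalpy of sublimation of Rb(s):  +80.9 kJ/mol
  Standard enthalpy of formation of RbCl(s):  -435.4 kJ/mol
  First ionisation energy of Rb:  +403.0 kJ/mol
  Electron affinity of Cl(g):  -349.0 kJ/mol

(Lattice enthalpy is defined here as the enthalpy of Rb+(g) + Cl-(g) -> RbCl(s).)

U = -691.6 kJ/mol

ΔHf° = 1·ΔHsub + 1·(ΣIE) + 1/2·D(Cl2) + 1·EA + U
-435.4 = 1·(+80.9) + 1·(+403.0) + 1/2·(+242.6) + 1·(-349.0) + U
U = -435.4 − (+256.2) = -691.6 kJ/mol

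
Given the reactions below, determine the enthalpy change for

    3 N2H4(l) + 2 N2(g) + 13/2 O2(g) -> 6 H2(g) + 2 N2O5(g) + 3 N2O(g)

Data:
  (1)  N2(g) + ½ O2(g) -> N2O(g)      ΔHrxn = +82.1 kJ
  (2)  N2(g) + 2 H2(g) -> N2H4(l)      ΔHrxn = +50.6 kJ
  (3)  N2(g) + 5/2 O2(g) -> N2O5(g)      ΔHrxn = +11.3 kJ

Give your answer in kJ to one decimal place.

ΔHrxn = 117.1 kJ

(1) × 3 (scale by 3 for the 3 N2O(g)): (3)·(+82.1) = +246.3 kJ
(2) reversed and × 3 (reverse to put N2H4(l) on the reactant side; scale by 3 for the 3 N2H4(l)): (-3)·(+50.6) = -151.8 kJ
(3) × 2 (×2 to match 2 N2O5(g) in the target): (2)·(+11.3) = +22.6 kJ
ΔHrxn = (+246.3) + (-151.8) + (+22.6) = 117.1 kJ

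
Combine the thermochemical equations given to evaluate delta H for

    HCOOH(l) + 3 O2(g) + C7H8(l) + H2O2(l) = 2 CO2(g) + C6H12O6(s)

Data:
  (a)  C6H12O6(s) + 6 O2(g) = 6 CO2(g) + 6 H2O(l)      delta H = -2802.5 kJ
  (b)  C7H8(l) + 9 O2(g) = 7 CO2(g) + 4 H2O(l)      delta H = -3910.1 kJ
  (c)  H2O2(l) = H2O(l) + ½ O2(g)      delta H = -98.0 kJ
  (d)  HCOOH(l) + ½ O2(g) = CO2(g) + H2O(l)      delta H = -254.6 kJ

delta H = -1460.2 kJ

(a) reversed (C6H12O6(s) must end up as a product): +2802.5 kJ
(b) as written (C7H8(l) already on the reactant side): -3910.1 kJ
(c) as written (H2O2(l) already on the reactant side): -98.0 kJ
(d) as written (HCOOH(l) already on the reactant side): -254.6 kJ
Combining the equations, delta H = (-1)·(-2802.5) + (1)·(-3910.1) + (1)·(-98.0) + (1)·(-254.6) = -1460.2 kJ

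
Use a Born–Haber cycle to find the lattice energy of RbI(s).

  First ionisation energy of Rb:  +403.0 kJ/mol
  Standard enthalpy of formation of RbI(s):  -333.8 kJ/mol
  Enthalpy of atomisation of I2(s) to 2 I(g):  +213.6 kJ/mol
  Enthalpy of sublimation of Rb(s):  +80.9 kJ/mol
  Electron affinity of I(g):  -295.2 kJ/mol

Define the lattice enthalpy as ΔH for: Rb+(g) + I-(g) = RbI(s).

ΔHf° = 1·ΔHsub + 1·(ΣIE) + 1/2·D(I2) + 1·EA + U
-333.8 = 1·(+80.9) + 1·(+403.0) + 1/2·(+213.6) + 1·(-295.2) + U
U = -333.8 − (+295.5) = -629.3 kJ/mol

U = -629.3 kJ/mol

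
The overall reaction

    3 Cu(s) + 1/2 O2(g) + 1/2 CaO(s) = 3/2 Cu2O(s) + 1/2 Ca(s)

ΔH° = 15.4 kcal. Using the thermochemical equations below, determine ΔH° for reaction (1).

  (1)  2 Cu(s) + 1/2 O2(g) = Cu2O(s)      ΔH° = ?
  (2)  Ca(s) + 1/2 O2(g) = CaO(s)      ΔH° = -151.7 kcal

ΔH° = -40.3 kcal

(1) × 3/2: contributes 3/2·x
(2) reversed and × 1/2: (-1/2)·(-151.7) = +75.85 kcal
+15.4 = (+75.85) + 3/2·x
x = (+15.4 − (+75.85)) / (3/2) = -40.3 kcal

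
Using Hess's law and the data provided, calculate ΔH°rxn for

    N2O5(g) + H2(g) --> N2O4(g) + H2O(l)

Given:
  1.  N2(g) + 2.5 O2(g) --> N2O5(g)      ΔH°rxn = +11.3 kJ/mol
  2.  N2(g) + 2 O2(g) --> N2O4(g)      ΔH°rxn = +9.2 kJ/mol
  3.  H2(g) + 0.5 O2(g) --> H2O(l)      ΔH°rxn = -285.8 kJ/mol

ΔH°rxn = -287.9 kJ/mol

eq. 1 reversed (reverse to put N2O5(g) on the reactant side): -11.3 kJ/mol
eq. 2 as written (N2O4(g) already on the product side): +9.2 kJ/mol
eq. 3 as written (H2O(l) already on the product side): -285.8 kJ/mol
Combining the equations, ΔH°rxn = (-1)·(+11.3) + (1)·(+9.2) + (1)·(-285.8) = -287.9 kJ/mol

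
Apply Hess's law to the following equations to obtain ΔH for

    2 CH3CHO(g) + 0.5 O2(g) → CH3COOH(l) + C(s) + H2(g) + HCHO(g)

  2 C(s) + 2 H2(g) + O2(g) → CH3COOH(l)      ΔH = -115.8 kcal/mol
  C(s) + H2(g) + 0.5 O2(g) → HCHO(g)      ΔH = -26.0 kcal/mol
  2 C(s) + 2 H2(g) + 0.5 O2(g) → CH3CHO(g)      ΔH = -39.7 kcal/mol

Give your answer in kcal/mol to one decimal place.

ΔH = -62.4 kcal/mol

equation 1 as written: -115.8 kcal/mol
equation 2 as written: -26.0 kcal/mol
equation 3 reversed and × 2: (-2)·(-39.7) = +79.4 kcal/mol
By Hess's law, ΔH = (1)·(-115.8) + (1)·(-26.0) + (-2)·(-39.7) = -62.4 kcal/mol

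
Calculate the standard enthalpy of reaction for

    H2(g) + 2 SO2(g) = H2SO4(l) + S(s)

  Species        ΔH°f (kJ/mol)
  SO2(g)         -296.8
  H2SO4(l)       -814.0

ΔH°rxn = Σ nΔHf°(products) − Σ nΔHf°(reactants).
Products: 1·(-814.0) + 1·(+0.0) = -814.0
Reactants: 1·(+0.0) + 2·(-296.8) = -593.6
ΔH°rxn = (-814.0) − (-593.6) = -220.4 kJ/mol

ΔH°rxn = -220.4 kJ/mol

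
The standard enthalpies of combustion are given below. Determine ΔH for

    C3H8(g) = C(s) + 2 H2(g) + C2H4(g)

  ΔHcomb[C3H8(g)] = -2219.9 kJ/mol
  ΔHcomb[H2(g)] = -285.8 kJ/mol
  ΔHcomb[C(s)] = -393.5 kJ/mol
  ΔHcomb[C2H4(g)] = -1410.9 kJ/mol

ΔH = 156.1 kJ/mol

Using ΔH = Σ nΔHc°(reactants) − Σ nΔHc°(products):
= [1·(-2219.9)] − [1·(-393.5) + 2·(-285.8) + 1·(-1410.9)]
= 156.1 kJ/mol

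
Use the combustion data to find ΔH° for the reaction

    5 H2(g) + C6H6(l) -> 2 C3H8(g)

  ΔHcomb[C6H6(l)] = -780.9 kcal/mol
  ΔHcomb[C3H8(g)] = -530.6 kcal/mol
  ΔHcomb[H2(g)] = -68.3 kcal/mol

With combustion enthalpies, reactants minus products:
= [5·(-68.3) + 1·(-780.9)] − [2·(-530.6)]
= -61.2 kcal/mol

ΔH° = -61.2 kcal/mol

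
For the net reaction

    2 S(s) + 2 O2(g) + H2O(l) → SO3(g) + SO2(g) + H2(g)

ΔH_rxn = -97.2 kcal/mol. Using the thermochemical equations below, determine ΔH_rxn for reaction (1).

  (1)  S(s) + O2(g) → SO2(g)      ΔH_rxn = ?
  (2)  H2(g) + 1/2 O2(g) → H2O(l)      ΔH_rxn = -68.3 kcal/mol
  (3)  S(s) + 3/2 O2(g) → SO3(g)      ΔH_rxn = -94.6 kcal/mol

(1) as written (SO2(g) already on the product side): contributes x
(2) reversed (reverse to put H2O(l) on the reactant side): +68.3 kcal/mol
(3) as written (SO3(g) already on the product side): -94.6 kcal/mol
-97.2 = (+68.3) + (-94.6) + x
x = (-97.2 − (-26.3)) / (1) = -70.9 kcal/mol

ΔH_rxn = -70.9 kcal/mol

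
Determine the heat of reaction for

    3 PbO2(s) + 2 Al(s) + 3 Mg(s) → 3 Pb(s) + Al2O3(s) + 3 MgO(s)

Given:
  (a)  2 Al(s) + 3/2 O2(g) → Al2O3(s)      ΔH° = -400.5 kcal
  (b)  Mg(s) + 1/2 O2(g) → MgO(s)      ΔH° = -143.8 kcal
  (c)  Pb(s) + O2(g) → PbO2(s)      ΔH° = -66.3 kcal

(a) as written: -400.5 kcal
(b) × 3: (3)·(-143.8) = -431.4 kcal
(c) reversed and × 3: (-3)·(-66.3) = +198.9 kcal
Since enthalpy is a state function, ΔH° = (1)·(-400.5) + (3)·(-143.8) + (-3)·(-66.3) = -633.0 kcal

ΔH° = -633.0 kcal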